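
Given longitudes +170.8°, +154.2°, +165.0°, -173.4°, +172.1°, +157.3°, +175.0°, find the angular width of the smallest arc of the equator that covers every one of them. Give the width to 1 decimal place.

Sort the longitudes: -173.4°, +154.2°, +157.3°, +165.0°, +170.8°, +172.1°, +175.0°.
Eastward gaps between consecutive values (wrapping around): 327.6°, 3.1°, 7.7°, 5.8°, 1.3°, 2.9°, 11.6°.
Largest gap = 327.6° ⇒ minimal covering band is its complement: 360° − 327.6° = 32.4°.
Band runs from +154.2° eastward to -173.4°, crossing the antimeridian.

32.4°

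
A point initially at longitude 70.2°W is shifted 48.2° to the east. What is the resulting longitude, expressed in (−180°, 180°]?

Start at -70.2°; shift +48.2° → -22.0°.
-22.0° already lies in (−180°, 180°].

22.0°W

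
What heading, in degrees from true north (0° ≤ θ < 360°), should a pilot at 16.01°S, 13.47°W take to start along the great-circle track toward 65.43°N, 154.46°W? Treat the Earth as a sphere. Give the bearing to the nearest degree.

Δλ = -154.46 − -13.47 = -140.99°.
θ = atan2( sin Δλ · cos φ₂ , cos φ₁ · sin φ₂ − sin φ₁ · cos φ₂ · cos Δλ )
  = atan2(-0.26173, 0.78507) = -18.438° → normalised to [0°, 360°): 341.562°.

342°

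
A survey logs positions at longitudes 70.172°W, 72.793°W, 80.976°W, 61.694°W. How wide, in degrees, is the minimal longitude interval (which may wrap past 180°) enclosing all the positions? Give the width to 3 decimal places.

19.282°

Sort the longitudes: -80.976°, -72.793°, -70.172°, -61.694°.
Eastward gaps between consecutive values (wrapping around): 8.183°, 2.621°, 8.478°, 340.718°.
Largest gap = 340.718° ⇒ minimal covering band is its complement: 360° − 340.718° = 19.282°.
Band runs from -80.976° eastward to -61.694°.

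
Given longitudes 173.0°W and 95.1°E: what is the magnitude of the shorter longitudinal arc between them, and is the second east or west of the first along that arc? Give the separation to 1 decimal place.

Raw difference: 95.1 − -173.0 = 268.1°.
Normalise into (−180°, 180°]: 268.1° − 360° = -91.9°.
Negative ⇒ the second point lies to the west; separation 91.9°.

91.9° west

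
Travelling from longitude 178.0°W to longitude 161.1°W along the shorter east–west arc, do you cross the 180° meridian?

Signed shortest Δλ = ((-161.1 − -178.0 + 180) mod 360) − 180 = 16.9°.
Going east by 16.9° from -178.0° reaches -161.1° without touching 180°.

No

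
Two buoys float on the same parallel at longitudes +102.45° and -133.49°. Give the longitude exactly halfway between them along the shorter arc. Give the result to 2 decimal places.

Signed shortest Δλ from +102.45° to -133.49° is +124.06°.
Midpoint longitude = +102.45° + (+124.06°)/2 = +102.45° + 62.03° = +164.48°.
(The naïve average (+102.45 + -133.49)/2 = -15.52° is on the wrong side of the globe.)

+164.48°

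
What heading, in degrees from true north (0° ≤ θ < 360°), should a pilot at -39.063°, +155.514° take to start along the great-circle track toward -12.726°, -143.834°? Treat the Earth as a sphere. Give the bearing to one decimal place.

Δλ = -143.834 − 155.514 = -299.348°; wrapped into (−180°, 180°]: 60.652°.
θ = atan2( sin Δλ · cos φ₂ , cos φ₁ · sin φ₂ − sin φ₁ · cos φ₂ · cos Δλ )
  = atan2(0.85025, 0.13023) = 81.292° → normalised to [0°, 360°): 81.292°.

81.3°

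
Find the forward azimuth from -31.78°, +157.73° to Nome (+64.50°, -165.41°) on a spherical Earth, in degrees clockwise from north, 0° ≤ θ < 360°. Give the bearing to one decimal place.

15.2°

Δλ = -165.41 − 157.73 = -323.14°; wrapped into (−180°, 180°]: 36.86°.
θ = atan2( sin Δλ · cos φ₂ , cos φ₁ · sin φ₂ − sin φ₁ · cos φ₂ · cos Δλ )
  = atan2(0.25825, 0.94868) = 15.228° → normalised to [0°, 360°): 15.228°.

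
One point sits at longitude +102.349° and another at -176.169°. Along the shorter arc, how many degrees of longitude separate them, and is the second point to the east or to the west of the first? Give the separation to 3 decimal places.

81.482° east

Raw difference: -176.169 − 102.349 = -278.518°.
Normalise into (−180°, 180°]: -278.518° + 360° = 81.482°.
Positive ⇒ the second point lies to the east; separation 81.482°.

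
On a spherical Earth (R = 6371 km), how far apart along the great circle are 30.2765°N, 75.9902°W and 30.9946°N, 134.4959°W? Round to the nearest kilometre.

5530 km

Δλ = -134.4959 − -75.9902 = -58.5057°.
Δφ = 30.9946 − 30.2765 = 0.7181°.
a = sin²(Δφ/2) + cos φ₁ · cos φ₂ · sin²(Δλ/2) = 0.176816.
c = 2·atan2(√a, √(1−a)) = 0.86798 rad → d = 6371·c ≈ 5529.92 km.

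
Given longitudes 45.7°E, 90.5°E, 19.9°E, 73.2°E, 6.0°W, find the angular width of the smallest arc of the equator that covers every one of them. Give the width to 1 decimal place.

Sort the longitudes: -6.0°, +19.9°, +45.7°, +73.2°, +90.5°.
Eastward gaps between consecutive values (wrapping around): 25.9°, 25.8°, 27.5°, 17.3°, 263.5°.
Largest gap = 263.5° ⇒ minimal covering band is its complement: 360° − 263.5° = 96.5°.
Band runs from -6.0° eastward to +90.5°.

96.5°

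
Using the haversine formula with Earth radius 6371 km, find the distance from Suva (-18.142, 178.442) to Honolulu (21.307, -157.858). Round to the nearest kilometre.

Δλ = -157.858 − 178.442 = -336.300°; wrapped into (−180°, 180°]: 23.700°.
Δφ = 21.307 − -18.142 = 39.449°.
a = sin²(Δφ/2) + cos φ₁ · cos φ₂ · sin²(Δλ/2) = 0.151238.
c = 2·atan2(√a, √(1−a)) = 0.79886 rad → d = 6371·c ≈ 5089.54 km.

5090 km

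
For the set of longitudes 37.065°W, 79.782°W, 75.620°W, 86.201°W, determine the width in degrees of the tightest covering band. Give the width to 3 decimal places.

49.136°

Sort the longitudes: -86.201°, -79.782°, -75.620°, -37.065°.
Eastward gaps between consecutive values (wrapping around): 6.419°, 4.162°, 38.555°, 310.864°.
Largest gap = 310.864° ⇒ minimal covering band is its complement: 360° − 310.864° = 49.136°.
Band runs from -86.201° eastward to -37.065°.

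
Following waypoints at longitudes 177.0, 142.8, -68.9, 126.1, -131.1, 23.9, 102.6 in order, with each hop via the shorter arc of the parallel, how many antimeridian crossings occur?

3

Leg 1: +177.0° → +142.8°, shortest Δλ = -34.2° (west) — does not cross 180°.
Leg 2: +142.8° → -68.9°, shortest Δλ = 148.3° (east) — crosses 180°.
Leg 3: -68.9° → +126.1°, shortest Δλ = -165.0° (west) — crosses 180°.
Leg 4: +126.1° → -131.1°, shortest Δλ = 102.8° (east) — crosses 180°.
Leg 5: -131.1° → +23.9°, shortest Δλ = 155.0° (east) — does not cross 180°.
Leg 6: +23.9° → +102.6°, shortest Δλ = 78.7° (east) — does not cross 180°.
Total crossings: 3.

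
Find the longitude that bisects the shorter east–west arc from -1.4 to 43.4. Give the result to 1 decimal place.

Signed shortest Δλ from -1.4° to +43.4° is +44.8°.
Midpoint longitude = -1.4° + (+44.8°)/2 = -1.4° + 22.4° = +21.0°.

+21.0°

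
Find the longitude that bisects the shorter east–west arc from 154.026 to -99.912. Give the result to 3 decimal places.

-152.943°

Signed shortest Δλ from +154.026° to -99.912° is +106.062°.
Midpoint longitude = +154.026° + (+106.062°)/2 = +154.026° + 53.031° = +207.057°.
Normalise into (−180°, 180°]: -152.943°.
(The naïve average (+154.026 + -99.912)/2 = 27.057° is on the wrong side of the globe.)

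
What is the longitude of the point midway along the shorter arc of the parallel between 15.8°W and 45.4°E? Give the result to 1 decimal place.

14.8°E

Signed shortest Δλ from -15.8° to +45.4° is +61.2°.
Midpoint longitude = -15.8° + (+61.2°)/2 = -15.8° + 30.6° = +14.8°.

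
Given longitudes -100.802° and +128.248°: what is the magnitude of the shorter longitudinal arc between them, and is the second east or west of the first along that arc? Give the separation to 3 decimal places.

130.950° west

Raw difference: 128.248 − -100.802 = 229.05°.
Normalise into (−180°, 180°]: 229.05° − 360° = -130.95°.
Negative ⇒ the second point lies to the west; separation 130.950°.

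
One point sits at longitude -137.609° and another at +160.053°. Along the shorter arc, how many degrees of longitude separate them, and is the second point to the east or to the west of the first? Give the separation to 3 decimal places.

Raw difference: 160.053 − -137.609 = 297.662°.
Normalise into (−180°, 180°]: 297.662° − 360° = -62.338°.
Negative ⇒ the second point lies to the west; separation 62.338°.

62.338° west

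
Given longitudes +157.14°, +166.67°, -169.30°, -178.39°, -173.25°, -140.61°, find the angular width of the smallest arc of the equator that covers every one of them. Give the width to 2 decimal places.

62.25°

Sort the longitudes: -178.39°, -173.25°, -169.30°, -140.61°, +157.14°, +166.67°.
Eastward gaps between consecutive values (wrapping around): 5.14°, 3.95°, 28.69°, 297.75°, 9.53°, 14.94°.
Largest gap = 297.75° ⇒ minimal covering band is its complement: 360° − 297.75° = 62.25°.
Band runs from +157.14° eastward to -140.61°, crossing the antimeridian.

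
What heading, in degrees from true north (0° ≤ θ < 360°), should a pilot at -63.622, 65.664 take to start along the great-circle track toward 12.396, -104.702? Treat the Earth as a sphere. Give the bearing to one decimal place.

Δλ = -104.702 − 65.664 = -170.366°.
θ = atan2( sin Δλ · cos φ₂ , cos φ₁ · sin φ₂ − sin φ₁ · cos φ₂ · cos Δλ )
  = atan2(-0.16345, -0.76728) = -167.974° → normalised to [0°, 360°): 192.026°.

192.0°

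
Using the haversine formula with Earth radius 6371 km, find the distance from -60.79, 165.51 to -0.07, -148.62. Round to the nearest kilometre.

7791 km

Δλ = -148.62 − 165.51 = -314.13°; wrapped into (−180°, 180°]: 45.87°.
Δφ = -0.07 − -60.79 = 60.72°.
a = sin²(Δφ/2) + cos φ₁ · cos φ₂ · sin²(Δλ/2) = 0.329568.
c = 2·atan2(√a, √(1−a)) = 1.22296 rad → d = 6371·c ≈ 7791.49 km.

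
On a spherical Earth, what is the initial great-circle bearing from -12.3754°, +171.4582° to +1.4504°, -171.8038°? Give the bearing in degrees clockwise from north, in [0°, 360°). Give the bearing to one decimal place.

51.4°

Δλ = -171.8038 − 171.4582 = -343.2620°; wrapped into (−180°, 180°]: 16.7380°.
θ = atan2( sin Δλ · cos φ₂ , cos φ₁ · sin φ₂ − sin φ₁ · cos φ₂ · cos Δλ )
  = atan2(0.28790, 0.22989) = 51.392° → normalised to [0°, 360°): 51.392°.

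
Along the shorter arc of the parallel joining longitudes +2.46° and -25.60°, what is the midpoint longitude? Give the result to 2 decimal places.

-11.57°

Signed shortest Δλ from +2.46° to -25.60° is -28.06°.
Midpoint longitude = +2.46° + (-28.06°)/2 = +2.46° − 14.03° = -11.57°.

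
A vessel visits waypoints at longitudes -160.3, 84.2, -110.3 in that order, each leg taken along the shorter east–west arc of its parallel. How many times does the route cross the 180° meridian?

Leg 1: -160.3° → +84.2°, shortest Δλ = -115.5° (west) — crosses 180°.
Leg 2: +84.2° → -110.3°, shortest Δλ = 165.5° (east) — crosses 180°.
Total crossings: 2.

2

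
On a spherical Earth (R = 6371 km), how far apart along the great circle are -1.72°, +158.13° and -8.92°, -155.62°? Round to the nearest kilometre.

Δλ = -155.62 − 158.13 = -313.75°; wrapped into (−180°, 180°]: 46.25°.
Δφ = -8.92 − -1.72 = -7.20°.
a = sin²(Δφ/2) + cos φ₁ · cos φ₂ · sin²(Δλ/2) = 0.156252.
c = 2·atan2(√a, √(1−a)) = 0.81276 rad → d = 6371·c ≈ 5178.10 km.

5178 km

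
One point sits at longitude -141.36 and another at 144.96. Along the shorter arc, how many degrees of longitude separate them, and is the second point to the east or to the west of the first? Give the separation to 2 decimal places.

73.68° west

Raw difference: 144.96 − -141.36 = 286.32°.
Normalise into (−180°, 180°]: 286.32° − 360° = -73.68°.
Negative ⇒ the second point lies to the west; separation 73.68°.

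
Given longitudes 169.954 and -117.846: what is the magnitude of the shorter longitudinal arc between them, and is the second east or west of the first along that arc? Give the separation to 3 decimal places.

72.200° east

Raw difference: -117.846 − 169.954 = -287.8°.
Normalise into (−180°, 180°]: -287.8° + 360° = 72.2°.
Positive ⇒ the second point lies to the east; separation 72.200°.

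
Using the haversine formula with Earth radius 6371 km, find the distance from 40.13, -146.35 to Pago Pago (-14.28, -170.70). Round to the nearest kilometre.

Δλ = -170.70 − -146.35 = -24.35°.
Δφ = -14.28 − 40.13 = -54.41°.
a = sin²(Δφ/2) + cos φ₁ · cos φ₂ · sin²(Δλ/2) = 0.241966.
c = 2·atan2(√a, √(1−a)) = 1.02854 rad → d = 6371·c ≈ 6552.84 km.

6553 km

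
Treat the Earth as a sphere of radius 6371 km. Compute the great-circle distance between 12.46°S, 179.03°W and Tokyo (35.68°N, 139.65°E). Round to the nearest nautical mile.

3721 nmi

Δλ = 139.65 − -179.03 = 318.68°; wrapped into (−180°, 180°]: -41.32°.
Δφ = 35.68 − -12.46 = 48.14°.
a = sin²(Δφ/2) + cos φ₁ · cos φ₂ · sin²(Δλ/2) = 0.265078.
c = 2·atan2(√a, √(1−a)) = 1.08168 rad → d = 6371·c ≈ 6891.40 km ≈ 3721.06 nmi.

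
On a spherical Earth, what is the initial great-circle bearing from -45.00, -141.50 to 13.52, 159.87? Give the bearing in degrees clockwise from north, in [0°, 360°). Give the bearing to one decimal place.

Δλ = 159.87 − -141.50 = 301.37°; wrapped into (−180°, 180°]: -58.63°.
θ = atan2( sin Δλ · cos φ₂ , cos φ₁ · sin φ₂ − sin φ₁ · cos φ₂ · cos Δλ )
  = atan2(-0.83016, 0.52320) = -57.779° → normalised to [0°, 360°): 302.221°.

302.2°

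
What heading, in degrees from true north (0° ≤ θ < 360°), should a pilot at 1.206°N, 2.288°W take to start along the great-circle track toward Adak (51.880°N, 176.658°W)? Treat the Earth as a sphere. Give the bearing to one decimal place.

355.7°

Δλ = -176.658 − -2.288 = -174.370°.
θ = atan2( sin Δλ · cos φ₂ , cos φ₁ · sin φ₂ − sin φ₁ · cos φ₂ · cos Δλ )
  = atan2(-0.06056, 0.79948) = -4.332° → normalised to [0°, 360°): 355.668°.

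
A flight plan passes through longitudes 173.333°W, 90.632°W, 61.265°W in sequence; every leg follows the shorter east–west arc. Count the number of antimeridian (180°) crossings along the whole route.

Leg 1: -173.333° → -90.632°, shortest Δλ = 82.701° (east) — does not cross 180°.
Leg 2: -90.632° → -61.265°, shortest Δλ = 29.367° (east) — does not cross 180°.
Total crossings: 0.

0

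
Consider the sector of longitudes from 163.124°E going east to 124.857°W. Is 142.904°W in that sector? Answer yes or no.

Yes

Band width going east from +163.124° to -124.857°: ((-124.857 − 163.124) mod 360) = 72.019°.
Offset of -142.904° east of the west edge: ((-142.904 − 163.124) mod 360) = 53.972°.
53.972° ≤ 72.019° ⇒ inside.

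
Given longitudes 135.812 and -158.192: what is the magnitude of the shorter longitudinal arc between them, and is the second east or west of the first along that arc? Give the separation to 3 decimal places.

Raw difference: -158.192 − 135.812 = -294.004°.
Normalise into (−180°, 180°]: -294.004° + 360° = 65.996°.
Positive ⇒ the second point lies to the east; separation 65.996°.

65.996° east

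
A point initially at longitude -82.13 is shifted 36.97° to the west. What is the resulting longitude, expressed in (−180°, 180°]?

-119.10°

Start at -82.13°; shift −36.97° → -119.10°.
-119.10° already lies in (−180°, 180°].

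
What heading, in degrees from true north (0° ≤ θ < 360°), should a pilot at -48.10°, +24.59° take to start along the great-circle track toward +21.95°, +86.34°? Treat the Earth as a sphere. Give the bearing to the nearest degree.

55°

Δλ = 86.34 − 24.59 = 61.75°.
θ = atan2( sin Δλ · cos φ₂ , cos φ₁ · sin φ₂ − sin φ₁ · cos φ₂ · cos Δλ )
  = atan2(0.81704, 0.57639) = 54.798° → normalised to [0°, 360°): 54.798°.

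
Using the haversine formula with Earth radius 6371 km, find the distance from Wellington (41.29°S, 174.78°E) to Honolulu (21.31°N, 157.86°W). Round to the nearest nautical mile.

Δλ = -157.86 − 174.78 = -332.64°; wrapped into (−180°, 180°]: 27.36°.
Δφ = 21.31 − -41.29 = 62.60°.
a = sin²(Δφ/2) + cos φ₁ · cos φ₂ · sin²(Δλ/2) = 0.309053.
c = 2·atan2(√a, √(1−a)) = 1.17895 rad → d = 6371·c ≈ 7511.10 km ≈ 4055.67 nmi.

4056 nmi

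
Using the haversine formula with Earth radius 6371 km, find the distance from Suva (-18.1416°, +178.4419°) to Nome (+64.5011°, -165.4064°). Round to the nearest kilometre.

9293 km

Δλ = -165.4064 − 178.4419 = -343.8483°; wrapped into (−180°, 180°]: 16.1517°.
Δφ = 64.5011 − -18.1416 = 82.6427°.
a = sin²(Δφ/2) + cos φ₁ · cos φ₂ · sin²(Δλ/2) = 0.444046.
c = 2·atan2(√a, √(1−a)) = 1.45865 rad → d = 6371·c ≈ 9293.07 km.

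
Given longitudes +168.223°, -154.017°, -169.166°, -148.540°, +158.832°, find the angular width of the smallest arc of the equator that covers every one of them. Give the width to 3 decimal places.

Sort the longitudes: -169.166°, -154.017°, -148.540°, +158.832°, +168.223°.
Eastward gaps between consecutive values (wrapping around): 15.149°, 5.477°, 307.372°, 9.391°, 22.611°.
Largest gap = 307.372° ⇒ minimal covering band is its complement: 360° − 307.372° = 52.628°.
Band runs from +158.832° eastward to -148.540°, crossing the antimeridian.

52.628°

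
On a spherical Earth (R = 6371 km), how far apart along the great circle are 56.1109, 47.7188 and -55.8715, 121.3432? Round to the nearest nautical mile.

Δλ = 121.3432 − 47.7188 = 73.6244°.
Δφ = -55.8715 − 56.1109 = -111.9824°.
a = sin²(Δφ/2) + cos φ₁ · cos φ₂ · sin²(Δλ/2) = 0.799479.
c = 2·atan2(√a, √(1−a)) = 2.21300 rad → d = 6371·c ≈ 14099.00 km ≈ 7612.85 nmi.

7613 nmi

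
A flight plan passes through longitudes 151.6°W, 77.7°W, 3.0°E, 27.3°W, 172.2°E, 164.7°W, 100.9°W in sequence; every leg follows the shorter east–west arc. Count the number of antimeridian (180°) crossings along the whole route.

2

Leg 1: -151.6° → -77.7°, shortest Δλ = 73.9° (east) — does not cross 180°.
Leg 2: -77.7° → +3.0°, shortest Δλ = 80.7° (east) — does not cross 180°.
Leg 3: +3.0° → -27.3°, shortest Δλ = -30.3° (west) — does not cross 180°.
Leg 4: -27.3° → +172.2°, shortest Δλ = -160.5° (west) — crosses 180°.
Leg 5: +172.2° → -164.7°, shortest Δλ = 23.1° (east) — crosses 180°.
Leg 6: -164.7° → -100.9°, shortest Δλ = 63.8° (east) — does not cross 180°.
Total crossings: 2.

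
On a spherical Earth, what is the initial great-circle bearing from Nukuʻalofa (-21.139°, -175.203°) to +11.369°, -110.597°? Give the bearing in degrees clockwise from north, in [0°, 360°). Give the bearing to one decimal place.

Δλ = -110.597 − -175.203 = 64.606°.
θ = atan2( sin Δλ · cos φ₂ , cos φ₁ · sin φ₂ − sin φ₁ · cos φ₂ · cos Δλ )
  = atan2(0.88565, 0.33548) = 69.254° → normalised to [0°, 360°): 69.254°.

69.3°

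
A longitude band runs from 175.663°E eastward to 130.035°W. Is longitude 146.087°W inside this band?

Band width going east from +175.663° to -130.035°: ((-130.035 − 175.663) mod 360) = 54.302°.
Offset of -146.087° east of the west edge: ((-146.087 − 175.663) mod 360) = 38.250°.
38.250° ≤ 54.302° ⇒ inside.

Yes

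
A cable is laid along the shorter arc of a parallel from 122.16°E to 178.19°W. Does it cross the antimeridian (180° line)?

Yes

Naïve |-178.19 − 122.16| = 300.35° > 180°, so the shorter arc goes the other way round — across 180°.
Signed shortest Δλ = ((-178.19 − 122.16 + 180) mod 360) − 180 = 59.65°.
Going east by 59.65° from +122.16° passes through 180° before reaching -178.19°.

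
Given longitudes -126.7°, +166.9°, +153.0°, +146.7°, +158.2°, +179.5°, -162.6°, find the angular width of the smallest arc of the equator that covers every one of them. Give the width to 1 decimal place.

86.6°

Sort the longitudes: -162.6°, -126.7°, +146.7°, +153.0°, +158.2°, +166.9°, +179.5°.
Eastward gaps between consecutive values (wrapping around): 35.9°, 273.4°, 6.3°, 5.2°, 8.7°, 12.6°, 17.9°.
Largest gap = 273.4° ⇒ minimal covering band is its complement: 360° − 273.4° = 86.6°.
Band runs from +146.7° eastward to -126.7°, crossing the antimeridian.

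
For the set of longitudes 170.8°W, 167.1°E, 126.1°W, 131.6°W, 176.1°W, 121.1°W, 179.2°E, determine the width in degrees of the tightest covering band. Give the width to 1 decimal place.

71.8°

Sort the longitudes: -176.1°, -170.8°, -131.6°, -126.1°, -121.1°, +167.1°, +179.2°.
Eastward gaps between consecutive values (wrapping around): 5.3°, 39.2°, 5.5°, 5.0°, 288.2°, 12.1°, 4.7°.
Largest gap = 288.2° ⇒ minimal covering band is its complement: 360° − 288.2° = 71.8°.
Band runs from +167.1° eastward to -121.1°, crossing the antimeridian.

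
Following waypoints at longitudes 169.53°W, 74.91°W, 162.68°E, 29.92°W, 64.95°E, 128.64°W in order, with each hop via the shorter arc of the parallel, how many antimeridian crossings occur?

3

Leg 1: -169.53° → -74.91°, shortest Δλ = 94.62° (east) — does not cross 180°.
Leg 2: -74.91° → +162.68°, shortest Δλ = -122.41° (west) — crosses 180°.
Leg 3: +162.68° → -29.92°, shortest Δλ = 167.4° (east) — crosses 180°.
Leg 4: -29.92° → +64.95°, shortest Δλ = 94.87° (east) — does not cross 180°.
Leg 5: +64.95° → -128.64°, shortest Δλ = 166.41° (east) — crosses 180°.
Total crossings: 3.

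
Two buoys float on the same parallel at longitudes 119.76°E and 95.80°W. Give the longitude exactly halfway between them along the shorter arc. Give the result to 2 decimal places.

168.02°W

Signed shortest Δλ from +119.76° to -95.80° is +144.44°.
Midpoint longitude = +119.76° + (+144.44°)/2 = +119.76° + 72.22° = +191.98°.
Normalise into (−180°, 180°]: -168.02°.
(The naïve average (+119.76 + -95.80)/2 = 11.98° is on the wrong side of the globe.)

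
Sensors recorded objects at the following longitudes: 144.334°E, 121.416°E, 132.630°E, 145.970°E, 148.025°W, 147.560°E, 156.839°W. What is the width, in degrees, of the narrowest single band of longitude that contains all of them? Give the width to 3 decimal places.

Sort the longitudes: -156.839°, -148.025°, +121.416°, +132.630°, +144.334°, +145.970°, +147.560°.
Eastward gaps between consecutive values (wrapping around): 8.814°, 269.441°, 11.214°, 11.704°, 1.636°, 1.590°, 55.601°.
Largest gap = 269.441° ⇒ minimal covering band is its complement: 360° − 269.441° = 90.559°.
Band runs from +121.416° eastward to -148.025°, crossing the antimeridian.

90.559°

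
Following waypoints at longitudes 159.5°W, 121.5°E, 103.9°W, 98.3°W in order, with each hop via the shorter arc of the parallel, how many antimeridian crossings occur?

2

Leg 1: -159.5° → +121.5°, shortest Δλ = -79.0° (west) — crosses 180°.
Leg 2: +121.5° → -103.9°, shortest Δλ = 134.6° (east) — crosses 180°.
Leg 3: -103.9° → -98.3°, shortest Δλ = 5.6° (east) — does not cross 180°.
Total crossings: 2.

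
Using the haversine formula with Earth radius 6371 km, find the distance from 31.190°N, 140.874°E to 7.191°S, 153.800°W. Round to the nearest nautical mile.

Δλ = -153.800 − 140.874 = -294.674°; wrapped into (−180°, 180°]: 65.326°.
Δφ = -7.191 − 31.190 = -38.381°.
a = sin²(Δφ/2) + cos φ₁ · cos φ₂ · sin²(Δλ/2) = 0.355261.
c = 2·atan2(√a, √(1−a)) = 1.27711 rad → d = 6371·c ≈ 8136.50 km ≈ 4393.36 nmi.

4393 nmi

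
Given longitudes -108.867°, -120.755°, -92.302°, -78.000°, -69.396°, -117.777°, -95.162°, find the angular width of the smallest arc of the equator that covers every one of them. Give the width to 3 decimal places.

51.359°

Sort the longitudes: -120.755°, -117.777°, -108.867°, -95.162°, -92.302°, -78.000°, -69.396°.
Eastward gaps between consecutive values (wrapping around): 2.978°, 8.910°, 13.705°, 2.860°, 14.302°, 8.604°, 308.641°.
Largest gap = 308.641° ⇒ minimal covering band is its complement: 360° − 308.641° = 51.359°.
Band runs from -120.755° eastward to -69.396°.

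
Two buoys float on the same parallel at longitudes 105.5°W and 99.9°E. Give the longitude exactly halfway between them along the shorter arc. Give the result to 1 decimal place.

177.2°E

Signed shortest Δλ from -105.5° to +99.9° is -154.6°.
Midpoint longitude = -105.5° + (-154.6°)/2 = -105.5° − 77.3° = -182.8°.
Normalise into (−180°, 180°]: +177.2°.
(The naïve average (-105.5 + +99.9)/2 = -2.8° is on the wrong side of the globe.)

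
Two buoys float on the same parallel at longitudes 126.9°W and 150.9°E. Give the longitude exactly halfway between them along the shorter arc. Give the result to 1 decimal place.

Signed shortest Δλ from -126.9° to +150.9° is -82.2°.
Midpoint longitude = -126.9° + (-82.2°)/2 = -126.9° − 41.1° = -168.0°.
(The naïve average (-126.9 + +150.9)/2 = 12.0° is on the wrong side of the globe.)

168.0°W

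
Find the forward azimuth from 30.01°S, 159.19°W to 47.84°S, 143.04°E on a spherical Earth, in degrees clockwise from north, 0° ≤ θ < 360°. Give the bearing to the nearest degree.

231°

Δλ = 143.04 − -159.19 = 302.23°; wrapped into (−180°, 180°]: -57.77°.
θ = atan2( sin Δλ · cos φ₂ , cos φ₁ · sin φ₂ − sin φ₁ · cos φ₂ · cos Δλ )
  = atan2(-0.56778, -0.46286) = -129.187° → normalised to [0°, 360°): 230.813°.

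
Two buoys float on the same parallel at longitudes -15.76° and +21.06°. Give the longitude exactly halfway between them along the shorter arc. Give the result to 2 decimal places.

+2.65°

Signed shortest Δλ from -15.76° to +21.06° is +36.82°.
Midpoint longitude = -15.76° + (+36.82°)/2 = -15.76° + 18.41° = +2.65°.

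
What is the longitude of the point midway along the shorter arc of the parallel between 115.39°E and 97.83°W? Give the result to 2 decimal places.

171.22°W

Signed shortest Δλ from +115.39° to -97.83° is +146.78°.
Midpoint longitude = +115.39° + (+146.78°)/2 = +115.39° + 73.39° = +188.78°.
Normalise into (−180°, 180°]: -171.22°.
(The naïve average (+115.39 + -97.83)/2 = 8.78° is on the wrong side of the globe.)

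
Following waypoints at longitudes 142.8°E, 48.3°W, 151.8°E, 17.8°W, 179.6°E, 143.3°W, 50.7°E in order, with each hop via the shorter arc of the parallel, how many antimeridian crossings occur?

5

Leg 1: +142.8° → -48.3°, shortest Δλ = 168.9° (east) — crosses 180°.
Leg 2: -48.3° → +151.8°, shortest Δλ = -159.9° (west) — crosses 180°.
Leg 3: +151.8° → -17.8°, shortest Δλ = -169.6° (west) — does not cross 180°.
Leg 4: -17.8° → +179.6°, shortest Δλ = -162.6° (west) — crosses 180°.
Leg 5: +179.6° → -143.3°, shortest Δλ = 37.1° (east) — crosses 180°.
Leg 6: -143.3° → +50.7°, shortest Δλ = -166.0° (west) — crosses 180°.
Total crossings: 5.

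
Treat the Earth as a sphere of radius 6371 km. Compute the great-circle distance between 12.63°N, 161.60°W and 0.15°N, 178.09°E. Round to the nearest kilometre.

Δλ = 178.09 − -161.60 = 339.69°; wrapped into (−180°, 180°]: -20.31°.
Δφ = 0.15 − 12.63 = -12.48°.
a = sin²(Δφ/2) + cos φ₁ · cos φ₂ · sin²(Δλ/2) = 0.042148.
c = 2·atan2(√a, √(1−a)) = 0.41354 rad → d = 6371·c ≈ 2634.66 km.

2635 km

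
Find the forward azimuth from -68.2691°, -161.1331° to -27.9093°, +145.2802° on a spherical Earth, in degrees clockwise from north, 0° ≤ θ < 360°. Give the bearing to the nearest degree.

Δλ = 145.2802 − -161.1331 = 306.4133°; wrapped into (−180°, 180°]: -53.5867°.
θ = atan2( sin Δλ · cos φ₂ , cos φ₁ · sin φ₂ − sin φ₁ · cos φ₂ · cos Δλ )
  = atan2(-0.71115, 0.31398) = -66.178° → normalised to [0°, 360°): 293.822°.

294°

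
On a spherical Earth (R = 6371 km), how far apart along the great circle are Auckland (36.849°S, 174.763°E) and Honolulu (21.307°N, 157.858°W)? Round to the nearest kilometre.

Δλ = -157.858 − 174.763 = -332.621°; wrapped into (−180°, 180°]: 27.379°.
Δφ = 21.307 − -36.849 = 58.156°.
a = sin²(Δφ/2) + cos φ₁ · cos φ₂ · sin²(Δλ/2) = 0.277951.
c = 2·atan2(√a, √(1−a)) = 1.11063 rad → d = 6371·c ≈ 7075.82 km.

7076 km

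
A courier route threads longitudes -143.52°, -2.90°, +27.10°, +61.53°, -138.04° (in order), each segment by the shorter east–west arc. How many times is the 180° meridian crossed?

Leg 1: -143.52° → -2.90°, shortest Δλ = 140.62° (east) — does not cross 180°.
Leg 2: -2.90° → +27.10°, shortest Δλ = 30.0° (east) — does not cross 180°.
Leg 3: +27.10° → +61.53°, shortest Δλ = 34.43° (east) — does not cross 180°.
Leg 4: +61.53° → -138.04°, shortest Δλ = 160.43° (east) — crosses 180°.
Total crossings: 1.

1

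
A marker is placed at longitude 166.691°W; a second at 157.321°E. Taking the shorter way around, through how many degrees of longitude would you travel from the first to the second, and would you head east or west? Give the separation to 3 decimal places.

35.988° west

Raw difference: 157.321 − -166.691 = 324.012°.
Normalise into (−180°, 180°]: 324.012° − 360° = -35.988°.
Negative ⇒ the second point lies to the west; separation 35.988°.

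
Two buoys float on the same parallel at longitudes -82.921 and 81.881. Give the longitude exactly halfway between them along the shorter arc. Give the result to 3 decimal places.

Signed shortest Δλ from -82.921° to +81.881° is +164.802°.
Midpoint longitude = -82.921° + (+164.802°)/2 = -82.921° + 82.401° = -0.520°.

-0.520°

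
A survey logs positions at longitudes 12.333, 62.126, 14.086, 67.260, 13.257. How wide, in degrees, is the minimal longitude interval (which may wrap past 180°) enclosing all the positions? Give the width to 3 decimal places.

Sort the longitudes: +12.333°, +13.257°, +14.086°, +62.126°, +67.260°.
Eastward gaps between consecutive values (wrapping around): 0.924°, 0.829°, 48.040°, 5.134°, 305.073°.
Largest gap = 305.073° ⇒ minimal covering band is its complement: 360° − 305.073° = 54.927°.
Band runs from +12.333° eastward to +67.260°.

54.927°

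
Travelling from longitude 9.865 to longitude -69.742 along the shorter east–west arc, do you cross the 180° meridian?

No

Signed shortest Δλ = ((-69.742 − 9.865 + 180) mod 360) − 180 = -79.607°.
Going west by 79.607° from +9.865° reaches -69.742° without touching 180°.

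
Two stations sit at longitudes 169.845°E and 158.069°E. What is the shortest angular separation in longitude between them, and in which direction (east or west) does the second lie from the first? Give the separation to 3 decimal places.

Raw difference: 158.069 − 169.845 = -11.776°.
Normalise into (−180°, 180°]: -11.776° stays -11.776°.
Negative ⇒ the second point lies to the west; separation 11.776°.

11.776° west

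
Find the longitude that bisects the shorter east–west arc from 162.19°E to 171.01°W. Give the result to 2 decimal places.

175.59°E

Signed shortest Δλ from +162.19° to -171.01° is +26.80°.
Midpoint longitude = +162.19° + (+26.80°)/2 = +162.19° + 13.40° = +175.59°.
(The naïve average (+162.19 + -171.01)/2 = -4.41° is on the wrong side of the globe.)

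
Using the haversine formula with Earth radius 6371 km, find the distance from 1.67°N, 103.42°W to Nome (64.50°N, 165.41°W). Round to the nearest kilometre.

8539 km

Δλ = -165.41 − -103.42 = -61.99°.
Δφ = 64.50 − 1.67 = 62.83°.
a = sin²(Δφ/2) + cos φ₁ · cos φ₂ · sin²(Δλ/2) = 0.385801.
c = 2·atan2(√a, √(1−a)) = 1.34037 rad → d = 6371·c ≈ 8539.47 km.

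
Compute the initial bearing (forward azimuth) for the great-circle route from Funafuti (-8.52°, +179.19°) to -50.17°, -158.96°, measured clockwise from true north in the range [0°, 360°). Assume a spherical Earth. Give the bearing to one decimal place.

160.5°

Δλ = -158.96 − 179.19 = -338.15°; wrapped into (−180°, 180°]: 21.85°.
θ = atan2( sin Δλ · cos φ₂ , cos φ₁ · sin φ₂ − sin φ₁ · cos φ₂ · cos Δλ )
  = atan2(0.23838, -0.67140) = 160.452° → normalised to [0°, 360°): 160.452°.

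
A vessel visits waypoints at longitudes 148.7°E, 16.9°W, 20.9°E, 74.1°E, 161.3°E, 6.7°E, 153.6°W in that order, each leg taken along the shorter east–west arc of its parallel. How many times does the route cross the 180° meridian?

0

Leg 1: +148.7° → -16.9°, shortest Δλ = -165.6° (west) — does not cross 180°.
Leg 2: -16.9° → +20.9°, shortest Δλ = 37.8° (east) — does not cross 180°.
Leg 3: +20.9° → +74.1°, shortest Δλ = 53.2° (east) — does not cross 180°.
Leg 4: +74.1° → +161.3°, shortest Δλ = 87.2° (east) — does not cross 180°.
Leg 5: +161.3° → +6.7°, shortest Δλ = -154.6° (west) — does not cross 180°.
Leg 6: +6.7° → -153.6°, shortest Δλ = -160.3° (west) — does not cross 180°.
Total crossings: 0.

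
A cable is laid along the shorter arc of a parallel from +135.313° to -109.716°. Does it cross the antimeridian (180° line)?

Naïve |-109.716 − 135.313| = 245.029° > 180°, so the shorter arc goes the other way round — across 180°.
Signed shortest Δλ = ((-109.716 − 135.313 + 180) mod 360) − 180 = 114.971°.
Going east by 114.971° from +135.313° passes through 180° before reaching -109.716°.

Yes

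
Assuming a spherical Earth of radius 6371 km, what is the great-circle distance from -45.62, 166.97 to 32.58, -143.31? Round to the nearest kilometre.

Δλ = -143.31 − 166.97 = -310.28°; wrapped into (−180°, 180°]: 49.72°.
Δφ = 32.58 − -45.62 = 78.20°.
a = sin²(Δφ/2) + cos φ₁ · cos φ₂ · sin²(Δλ/2) = 0.501913.
c = 2·atan2(√a, √(1−a)) = 1.57462 rad → d = 6371·c ≈ 10031.92 km.

10032 km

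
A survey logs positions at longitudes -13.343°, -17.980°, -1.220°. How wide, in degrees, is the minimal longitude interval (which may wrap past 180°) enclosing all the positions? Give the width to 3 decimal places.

16.760°

Sort the longitudes: -17.980°, -13.343°, -1.220°.
Eastward gaps between consecutive values (wrapping around): 4.637°, 12.123°, 343.240°.
Largest gap = 343.240° ⇒ minimal covering band is its complement: 360° − 343.240° = 16.760°.
Band runs from -17.980° eastward to -1.220°.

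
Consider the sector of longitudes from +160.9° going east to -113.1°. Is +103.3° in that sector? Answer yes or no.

No

Band width going east from +160.9° to -113.1°: ((-113.1 − 160.9) mod 360) = 86.0°.
Offset of +103.3° east of the west edge: ((103.3 − 160.9) mod 360) = 302.4°.
302.4° > 86.0° ⇒ outside.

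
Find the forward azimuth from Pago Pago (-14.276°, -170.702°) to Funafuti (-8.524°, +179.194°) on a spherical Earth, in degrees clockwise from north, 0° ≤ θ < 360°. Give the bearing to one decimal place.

299.1°

Δλ = 179.194 − -170.702 = 349.896°; wrapped into (−180°, 180°]: -10.104°.
θ = atan2( sin Δλ · cos φ₂ , cos φ₁ · sin φ₂ − sin φ₁ · cos φ₂ · cos Δλ )
  = atan2(-0.17350, 0.09644) = -60.932° → normalised to [0°, 360°): 299.068°.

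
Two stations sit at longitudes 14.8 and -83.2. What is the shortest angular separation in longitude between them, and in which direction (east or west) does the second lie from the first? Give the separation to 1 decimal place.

Raw difference: -83.2 − 14.8 = -98.0°.
Normalise into (−180°, 180°]: -98.0° stays -98.0°.
Negative ⇒ the second point lies to the west; separation 98.0°.

98.0° west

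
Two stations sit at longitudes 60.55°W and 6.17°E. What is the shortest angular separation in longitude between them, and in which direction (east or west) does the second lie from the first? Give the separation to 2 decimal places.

66.72° east

Raw difference: 6.17 − -60.55 = 66.72°.
Normalise into (−180°, 180°]: 66.72° stays 66.72°.
Positive ⇒ the second point lies to the east; separation 66.72°.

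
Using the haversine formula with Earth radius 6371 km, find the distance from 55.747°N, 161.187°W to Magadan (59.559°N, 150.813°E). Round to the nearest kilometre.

Δλ = 150.813 − -161.187 = 312.000°; wrapped into (−180°, 180°]: -48.000°.
Δφ = 59.559 − 55.747 = 3.812°.
a = sin²(Δφ/2) + cos φ₁ · cos φ₂ · sin²(Δλ/2) = 0.048283.
c = 2·atan2(√a, √(1−a)) = 0.44308 rad → d = 6371·c ≈ 2822.88 km.

2823 km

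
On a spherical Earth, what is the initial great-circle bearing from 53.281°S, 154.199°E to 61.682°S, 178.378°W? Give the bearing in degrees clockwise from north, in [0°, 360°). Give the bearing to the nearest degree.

Δλ = -178.378 − 154.199 = -332.577°; wrapped into (−180°, 180°]: 27.423°.
θ = atan2( sin Δλ · cos φ₂ , cos φ₁ · sin φ₂ − sin φ₁ · cos φ₂ · cos Δλ )
  = atan2(0.21847, -0.18883) = 130.837° → normalised to [0°, 360°): 130.837°.

131°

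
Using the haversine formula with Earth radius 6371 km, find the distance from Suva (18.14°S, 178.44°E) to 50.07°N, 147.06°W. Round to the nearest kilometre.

8306 km

Δλ = -147.06 − 178.44 = -325.50°; wrapped into (−180°, 180°]: 34.50°.
Δφ = 50.07 − -18.14 = 68.21°.
a = sin²(Δφ/2) + cos φ₁ · cos φ₂ · sin²(Δλ/2) = 0.368034.
c = 2·atan2(√a, √(1−a)) = 1.30370 rad → d = 6371·c ≈ 8305.88 km.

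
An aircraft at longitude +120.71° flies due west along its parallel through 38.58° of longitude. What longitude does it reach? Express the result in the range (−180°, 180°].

Start at +120.71°; shift −38.58° → +82.13°.
+82.13° already lies in (−180°, 180°].

+82.13°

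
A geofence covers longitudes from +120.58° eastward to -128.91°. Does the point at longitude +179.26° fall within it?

Yes

Band width going east from +120.58° to -128.91°: ((-128.91 − 120.58) mod 360) = 110.51°.
Offset of +179.26° east of the west edge: ((179.26 − 120.58) mod 360) = 58.68°.
58.68° ≤ 110.51° ⇒ inside.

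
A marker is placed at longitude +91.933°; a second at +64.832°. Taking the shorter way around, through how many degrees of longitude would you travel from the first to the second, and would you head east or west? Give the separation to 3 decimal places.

27.101° west

Raw difference: 64.832 − 91.933 = -27.101°.
Normalise into (−180°, 180°]: -27.101° stays -27.101°.
Negative ⇒ the second point lies to the west; separation 27.101°.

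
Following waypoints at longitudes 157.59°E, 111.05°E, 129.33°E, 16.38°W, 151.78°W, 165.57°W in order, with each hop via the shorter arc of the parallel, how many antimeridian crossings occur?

Leg 1: +157.59° → +111.05°, shortest Δλ = -46.54° (west) — does not cross 180°.
Leg 2: +111.05° → +129.33°, shortest Δλ = 18.28° (east) — does not cross 180°.
Leg 3: +129.33° → -16.38°, shortest Δλ = -145.71° (west) — does not cross 180°.
Leg 4: -16.38° → -151.78°, shortest Δλ = -135.4° (west) — does not cross 180°.
Leg 5: -151.78° → -165.57°, shortest Δλ = -13.79° (west) — does not cross 180°.
Total crossings: 0.

0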